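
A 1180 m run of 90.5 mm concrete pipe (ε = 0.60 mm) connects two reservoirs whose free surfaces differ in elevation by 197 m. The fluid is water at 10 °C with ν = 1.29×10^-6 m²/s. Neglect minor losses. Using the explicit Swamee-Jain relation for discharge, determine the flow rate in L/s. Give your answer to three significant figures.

Swamee-Jain (Type II): Q = -0.965·√(gD⁵h_f/L)·ln[ε/(3.7D) + √(3.17ν²L/(gD³h_f))]
√(gD⁵h_f/L) = √(9.81·0.0905⁵·197/1180) = 0.003153
ε/(3.7D) = 0.00179; √(3.17ν²L/(gD³h_f)) = 6.59×10^-5
Q = -0.965·0.003153·ln(0.001858) = 0.01913 m³/s
Check: V = 2.97 m/s, Re = 2.09×10^5, f = 0.03368, h_f = 198 m ≈ 197 m ✓

Q ≈ 19.1 L/s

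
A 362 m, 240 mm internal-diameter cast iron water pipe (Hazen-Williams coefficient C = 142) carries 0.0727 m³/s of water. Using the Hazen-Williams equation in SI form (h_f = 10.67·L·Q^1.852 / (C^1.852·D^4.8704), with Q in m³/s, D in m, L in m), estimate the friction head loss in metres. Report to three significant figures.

h_f = 10.67·362·0.0727^1.852 / (142^1.852·0.240^4.8704) = 3.244 m

h_f ≈ 3.24 m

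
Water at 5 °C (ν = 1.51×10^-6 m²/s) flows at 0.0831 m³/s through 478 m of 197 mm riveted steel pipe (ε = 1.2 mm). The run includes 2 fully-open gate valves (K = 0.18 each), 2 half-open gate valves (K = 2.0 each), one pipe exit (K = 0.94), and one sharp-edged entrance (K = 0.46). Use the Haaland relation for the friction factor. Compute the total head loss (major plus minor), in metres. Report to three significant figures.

V = 4Q/(πD²) = 2.726 m/s; V²/2g = 0.3788 m
Re = 3.56×10^5, ε/D = 0.00609 → f = 0.03255 (Haaland)
Major: h_f = f(L/D)·V²/2g = 0.03255·2426·0.3788 = 29.92 m
Minor: ΣK = 5.76; h_m = ΣK·V²/2g = 2.182 m
Total H_L = 29.92 + 2.182 = 32.10 m

H_L ≈ 32.1 m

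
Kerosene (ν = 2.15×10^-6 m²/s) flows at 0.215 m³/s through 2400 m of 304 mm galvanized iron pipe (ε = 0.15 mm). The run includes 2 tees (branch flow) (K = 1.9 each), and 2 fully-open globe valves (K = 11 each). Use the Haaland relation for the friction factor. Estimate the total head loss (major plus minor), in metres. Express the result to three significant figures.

H_L ≈ 74.0 m

V = 4Q/(πD²) = 2.962 m/s; V²/2g = 0.4472 m
Re = 4.19×10^5, ε/D = 4.93×10^-4 → f = 0.01769 (Haaland)
Major: h_f = f(L/D)·V²/2g = 0.01769·7895·0.4472 = 62.44 m
Minor: ΣK = 25.8; h_m = ΣK·V²/2g = 11.54 m
Total H_L = 62.44 + 11.54 = 73.98 m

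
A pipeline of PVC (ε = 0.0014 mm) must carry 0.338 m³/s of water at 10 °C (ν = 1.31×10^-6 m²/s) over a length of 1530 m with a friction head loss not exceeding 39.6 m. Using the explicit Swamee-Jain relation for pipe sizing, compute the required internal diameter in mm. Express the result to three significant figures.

Swamee-Jain (Type III): D = 0.66·[ε^1.25·(LQ²/(gh_f))^4.75 + ν·Q^9.4·(L/(gh_f))^5.2]^0.04
LQ²/(gh_f) = 0.4499; L/(gh_f) = 3.938
Term 1 = ε^1.25·(…)^4.75 = 1.08×10^-9; Term 2 = ν·Q^9.4·(…)^5.2 = 6.09×10^-8
D = 0.66·(1.08×10^-9 + 6.09×10^-8)^0.04 = 0.3398 m = 340 mm
Check: V = 3.73 m/s, Re = 9.67×10^5, f = 0.01177, h_f = 37.5 m ≈ 39.6 m ✓

D ≈ 340 mm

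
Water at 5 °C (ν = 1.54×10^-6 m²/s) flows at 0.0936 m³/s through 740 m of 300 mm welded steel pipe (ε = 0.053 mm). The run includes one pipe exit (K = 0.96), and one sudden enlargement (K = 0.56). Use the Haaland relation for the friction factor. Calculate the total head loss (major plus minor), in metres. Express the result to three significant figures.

V = 4Q/(πD²) = 1.324 m/s; V²/2g = 0.08937 m
Re = 2.58×10^5, ε/D = 1.77×10^-4 → f = 0.01617 (Haaland)
Major: h_f = f(L/D)·V²/2g = 0.01617·2467·0.08937 = 3.564 m
Minor: ΣK = 1.52; h_m = ΣK·V²/2g = 0.1358 m
Total H_L = 3.564 + 0.1358 = 3.700 m

H_L ≈ 3.70 m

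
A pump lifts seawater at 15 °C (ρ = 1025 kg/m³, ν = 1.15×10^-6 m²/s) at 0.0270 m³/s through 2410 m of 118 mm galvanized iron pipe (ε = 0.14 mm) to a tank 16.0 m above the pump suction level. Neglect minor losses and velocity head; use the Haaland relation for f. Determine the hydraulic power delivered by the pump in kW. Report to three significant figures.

V = 4Q/(πD²) = 2.469 m/s; Re = 2.53×10^5; ε/D = 0.00119; f = 0.02141
h_f = f(L/D)V²/2g = 135.8 m
Total head H = z + h_f = 16.0 + 135.8 = 151.8 m
P_hyd = ρgQH = 1025·9.81·0.0270·151.8 = 41.22 kW

P_hyd ≈ 41.2 kW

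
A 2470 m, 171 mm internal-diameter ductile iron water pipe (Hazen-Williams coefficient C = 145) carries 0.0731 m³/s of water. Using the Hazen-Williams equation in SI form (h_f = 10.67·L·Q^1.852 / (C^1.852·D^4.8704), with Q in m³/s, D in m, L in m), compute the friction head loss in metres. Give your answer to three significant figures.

h_f = 10.67·2470·0.0731^1.852 / (145^1.852·0.171^4.8704) = 112.1 m

h_f ≈ 112 m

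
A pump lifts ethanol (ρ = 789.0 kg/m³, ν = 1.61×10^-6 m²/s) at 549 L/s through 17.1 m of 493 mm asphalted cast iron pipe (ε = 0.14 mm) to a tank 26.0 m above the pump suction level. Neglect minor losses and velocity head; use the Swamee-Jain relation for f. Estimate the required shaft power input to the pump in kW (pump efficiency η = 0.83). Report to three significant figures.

V = 4Q/(πD²) = 2.876 m/s; Re = 8.81×10^5; ε/D = 2.84×10^-4; f = 0.01570
h_f = f(L/D)V²/2g = 0.2296 m
Total head H = z + h_f = 26.0 + 0.2296 = 26.23 m
P_hyd = ρgQH = 789.0·9.81·0.549·26.23 = 111.5 kW
P_shaft = P_hyd/η = 111.5/0.83 = 134.3 kW

P_shaft ≈ 134 kW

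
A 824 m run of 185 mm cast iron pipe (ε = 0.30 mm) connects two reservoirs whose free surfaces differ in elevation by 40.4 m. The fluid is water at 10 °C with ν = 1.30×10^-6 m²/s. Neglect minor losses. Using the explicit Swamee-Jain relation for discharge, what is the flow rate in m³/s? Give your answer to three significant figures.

Swamee-Jain (Type II): Q = -0.965·√(gD⁵h_f/L)·ln[ε/(3.7D) + √(3.17ν²L/(gD³h_f))]
√(gD⁵h_f/L) = √(9.81·0.185⁵·40.4/824) = 0.01021
ε/(3.7D) = 4.38×10^-4; √(3.17ν²L/(gD³h_f)) = 4.19×10^-5
Q = -0.965·0.01021·ln(4.802×10^-4) = 0.07528 m³/s
Check: V = 2.80 m/s, Re = 3.99×10^5, f = 0.02283, h_f = 40.6 m ≈ 40.4 m ✓

Q ≈ 0.0753 m³/s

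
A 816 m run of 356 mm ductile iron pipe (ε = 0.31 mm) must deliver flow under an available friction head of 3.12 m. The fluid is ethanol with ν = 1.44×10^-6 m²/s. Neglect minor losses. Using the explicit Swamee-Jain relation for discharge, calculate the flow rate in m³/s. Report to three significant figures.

Swamee-Jain (Type II): Q = -0.965·√(gD⁵h_f/L)·ln[ε/(3.7D) + √(3.17ν²L/(gD³h_f))]
√(gD⁵h_f/L) = √(9.81·0.356⁵·3.12/816) = 0.01465
ε/(3.7D) = 2.35×10^-4; √(3.17ν²L/(gD³h_f)) = 6.23×10^-5
Q = -0.965·0.01465·ln(2.977×10^-4) = 0.1147 m³/s
Check: V = 1.15 m/s, Re = 2.85×10^5, f = 0.02024, h_f = 3.14 m ≈ 3.12 m ✓

Q ≈ 0.115 m³/s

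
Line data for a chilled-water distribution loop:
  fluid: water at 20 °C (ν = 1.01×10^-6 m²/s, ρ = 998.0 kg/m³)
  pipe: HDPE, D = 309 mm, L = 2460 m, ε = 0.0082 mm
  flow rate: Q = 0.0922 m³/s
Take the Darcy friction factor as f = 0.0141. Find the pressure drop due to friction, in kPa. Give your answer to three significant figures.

V = 4Q/(πD²) = 4·0.0922/(π·0.309²) = 1.229 m/s
h_f = f(L/D)V²/(2g) = 0.01410·(2460/0.309)·1.229²/(2·9.81) = 8.649 m
Δp = ρg·h_f = 998.0·9.81·8.649 = 84.67 kPa

Δp ≈ 84.7 kPa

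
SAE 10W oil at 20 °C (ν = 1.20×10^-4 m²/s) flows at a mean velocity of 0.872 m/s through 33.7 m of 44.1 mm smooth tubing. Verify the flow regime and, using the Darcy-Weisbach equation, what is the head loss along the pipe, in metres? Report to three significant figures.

h_f ≈ 5.91 m

Re = VD/ν = 0.872·0.04410/1.20×10^-4 = 320 → laminar (Re < 2300)
f = 64/Re = 0.1997
h_f = f(L/D)V²/(2g) = 0.1997·(33.7/0.04410)·0.872²/(2·9.81) = 5.915 m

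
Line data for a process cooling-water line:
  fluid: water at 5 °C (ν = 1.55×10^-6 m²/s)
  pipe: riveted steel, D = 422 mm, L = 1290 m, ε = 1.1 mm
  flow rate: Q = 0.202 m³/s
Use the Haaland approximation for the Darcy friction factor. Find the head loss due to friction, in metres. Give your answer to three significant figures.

h_f ≈ 8.30 m

V = 4Q/(πD²) = 4·0.202/(π·0.422²) = 1.444 m/s
Re = VD/ν = 1.444·0.422/1.55×10^-6 = 3.93×10^5 → turbulent
ε/D = 1.1/422 = 0.00261
Haaland: f = 0.02555
h_f = f(L/D)V²/(2g) = 0.02555·(1290/0.422)·1.444²/(2·9.81) = 8.304 m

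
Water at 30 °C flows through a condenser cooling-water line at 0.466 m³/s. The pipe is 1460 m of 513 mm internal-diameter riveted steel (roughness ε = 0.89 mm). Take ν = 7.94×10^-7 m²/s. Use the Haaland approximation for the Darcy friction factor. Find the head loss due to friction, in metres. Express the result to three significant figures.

V = 4Q/(πD²) = 4·0.466/(π·0.513²) = 2.255 m/s
Re = VD/ν = 2.255·0.513/7.94×10^-7 = 1.46×10^6 → turbulent
ε/D = 0.89/513 = 0.00173
Haaland: f = 0.02273
h_f = f(L/D)V²/(2g) = 0.02273·(1460/0.513)·2.255²/(2·9.81) = 16.76 m

h_f ≈ 16.8 m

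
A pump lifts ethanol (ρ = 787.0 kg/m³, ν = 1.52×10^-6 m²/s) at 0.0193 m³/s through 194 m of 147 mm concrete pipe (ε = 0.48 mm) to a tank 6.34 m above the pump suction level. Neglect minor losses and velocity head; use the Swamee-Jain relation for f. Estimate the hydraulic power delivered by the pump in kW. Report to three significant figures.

P_hyd ≈ 1.31 kW

V = 4Q/(πD²) = 1.137 m/s; Re = 1.10×10^5; ε/D = 0.00327; f = 0.02817
h_f = f(L/D)V²/2g = 2.450 m
Total head H = z + h_f = 6.34 + 2.450 = 8.790 m
P_hyd = ρgQH = 787.0·9.81·0.0193·8.790 = 1.310 kW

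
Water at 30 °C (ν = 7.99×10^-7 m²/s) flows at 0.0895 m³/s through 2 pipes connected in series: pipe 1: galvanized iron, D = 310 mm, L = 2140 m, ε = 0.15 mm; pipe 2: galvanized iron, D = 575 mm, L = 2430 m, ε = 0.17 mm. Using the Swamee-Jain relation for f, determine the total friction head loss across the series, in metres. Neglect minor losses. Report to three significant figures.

H ≈ 9.23 m

Pipe 1: V = 1.186 m/s, Re = 4.60×10^5, ε/D = 4.84×10^-4, f = 0.01775, h_1 = f(L/D)V²/2g = 8.783 m
Pipe 2: V = 0.3447 m/s, Re = 2.48×10^5, ε/D = 2.96×10^-4, f = 0.01735, h_2 = f(L/D)V²/2g = 0.4440 m
Series → Q common, losses add: H = Σh = 9.227 m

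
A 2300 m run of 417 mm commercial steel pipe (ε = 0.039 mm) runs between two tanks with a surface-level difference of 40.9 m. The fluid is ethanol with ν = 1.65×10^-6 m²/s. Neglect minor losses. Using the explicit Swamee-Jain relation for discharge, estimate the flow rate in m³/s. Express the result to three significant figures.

Q ≈ 0.447 m³/s

Swamee-Jain (Type II): Q = -0.965·√(gD⁵h_f/L)·ln[ε/(3.7D) + √(3.17ν²L/(gD³h_f))]
√(gD⁵h_f/L) = √(9.81·0.417⁵·40.9/2300) = 0.04690
ε/(3.7D) = 2.53×10^-5; √(3.17ν²L/(gD³h_f)) = 2.61×10^-5
Q = -0.965·0.04690·ln(5.140×10^-5) = 0.4470 m³/s
Check: V = 3.27 m/s, Re = 8.27×10^5, f = 0.01364, h_f = 41.1 m ≈ 40.9 m ✓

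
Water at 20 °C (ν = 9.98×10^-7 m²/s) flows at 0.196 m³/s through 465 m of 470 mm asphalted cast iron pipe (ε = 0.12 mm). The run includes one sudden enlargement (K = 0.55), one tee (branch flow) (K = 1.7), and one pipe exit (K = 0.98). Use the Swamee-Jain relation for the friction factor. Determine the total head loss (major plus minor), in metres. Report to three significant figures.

H_L ≈ 1.24 m

V = 4Q/(πD²) = 1.130 m/s; V²/2g = 0.06505 m
Re = 5.32×10^5, ε/D = 2.55×10^-4 → f = 0.01593 (Swamee-Jain)
Major: h_f = f(L/D)·V²/2g = 0.01593·989.4·0.06505 = 1.025 m
Minor: ΣK = 3.23; h_m = ΣK·V²/2g = 0.2101 m
Total H_L = 1.025 + 0.2101 = 1.235 m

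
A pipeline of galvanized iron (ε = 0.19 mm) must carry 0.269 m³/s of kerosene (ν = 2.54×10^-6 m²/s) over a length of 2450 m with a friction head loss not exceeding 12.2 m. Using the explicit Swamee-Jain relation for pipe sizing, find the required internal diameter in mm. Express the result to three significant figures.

Swamee-Jain (Type III): D = 0.66·[ε^1.25·(LQ²/(gh_f))^4.75 + ν·Q^9.4·(L/(gh_f))^5.2]^0.04
LQ²/(gh_f) = 1.481; L/(gh_f) = 20.47
Term 1 = ε^1.25·(…)^4.75 = 1.44×10^-4; Term 2 = ν·Q^9.4·(…)^5.2 = 7.28×10^-5
D = 0.66·(1.44×10^-4 + 7.28×10^-5)^0.04 = 0.4710 m = 471 mm
Check: V = 1.54 m/s, Re = 2.86×10^5, f = 0.01782, h_f = 11.3 m ≈ 12.2 m ✓

D ≈ 471 mm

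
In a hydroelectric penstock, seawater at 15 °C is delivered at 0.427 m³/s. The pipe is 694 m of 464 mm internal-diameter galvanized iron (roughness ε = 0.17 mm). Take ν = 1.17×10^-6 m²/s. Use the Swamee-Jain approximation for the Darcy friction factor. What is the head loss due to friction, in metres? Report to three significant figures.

V = 4Q/(πD²) = 4·0.427/(π·0.464²) = 2.525 m/s
Re = VD/ν = 2.525·0.464/1.17×10^-6 = 1.00×10^6 → turbulent
ε/D = 0.17/464 = 3.66×10^-4
Swamee-Jain: f = 0.01632
h_f = f(L/D)V²/(2g) = 0.01632·(694/0.464)·2.525²/(2·9.81) = 7.932 m

h_f ≈ 7.93 m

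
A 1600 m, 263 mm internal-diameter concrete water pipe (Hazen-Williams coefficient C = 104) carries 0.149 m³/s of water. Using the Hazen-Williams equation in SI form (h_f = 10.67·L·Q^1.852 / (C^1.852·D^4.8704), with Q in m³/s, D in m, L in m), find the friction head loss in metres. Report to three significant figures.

h_f = 10.67·1600·0.149^1.852 / (104^1.852·0.263^4.8704) = 61.73 m

h_f ≈ 61.7 m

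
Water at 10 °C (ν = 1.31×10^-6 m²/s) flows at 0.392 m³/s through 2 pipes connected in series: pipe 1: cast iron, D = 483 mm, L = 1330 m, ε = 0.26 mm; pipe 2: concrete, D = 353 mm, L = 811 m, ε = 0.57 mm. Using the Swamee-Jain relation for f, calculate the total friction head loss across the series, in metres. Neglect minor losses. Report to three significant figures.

Pipe 1: V = 2.139 m/s, Re = 7.89×10^5, ε/D = 5.38×10^-4, f = 0.01768, h_1 = f(L/D)V²/2g = 11.36 m
Pipe 2: V = 4.005 m/s, Re = 1.08×10^6, ε/D = 0.00161, f = 0.02242, h_2 = f(L/D)V²/2g = 42.12 m
Series → Q common, losses add: H = Σh = 53.48 m

H ≈ 53.5 m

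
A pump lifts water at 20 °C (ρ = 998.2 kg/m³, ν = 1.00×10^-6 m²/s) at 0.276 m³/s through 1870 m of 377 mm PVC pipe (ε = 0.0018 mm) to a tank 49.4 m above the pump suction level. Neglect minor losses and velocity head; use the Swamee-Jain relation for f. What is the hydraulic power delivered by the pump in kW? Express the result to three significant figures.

V = 4Q/(πD²) = 2.473 m/s; Re = 9.32×10^5; ε/D = 4.77×10^-6; f = 0.01186
h_f = f(L/D)V²/2g = 18.33 m
Total head H = z + h_f = 49.4 + 18.33 = 67.73 m
P_hyd = ρgQH = 998.2·9.81·0.276·67.73 = 183.1 kW

P_hyd ≈ 183 kW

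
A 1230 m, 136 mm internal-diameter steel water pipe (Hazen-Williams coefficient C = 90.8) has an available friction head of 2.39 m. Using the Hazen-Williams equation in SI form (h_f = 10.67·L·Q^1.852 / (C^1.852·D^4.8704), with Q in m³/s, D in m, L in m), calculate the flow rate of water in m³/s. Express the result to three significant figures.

Q ≈ 0.00457 m³/s

Rearranging: Q = [h_f·C^1.852·D^4.8704 / (10.67·L)]^(1/1.852)
Q = [2.39·90.8^1.852·0.136^4.8704 / (10.67·1230)]^0.540 = 0.004573 m³/s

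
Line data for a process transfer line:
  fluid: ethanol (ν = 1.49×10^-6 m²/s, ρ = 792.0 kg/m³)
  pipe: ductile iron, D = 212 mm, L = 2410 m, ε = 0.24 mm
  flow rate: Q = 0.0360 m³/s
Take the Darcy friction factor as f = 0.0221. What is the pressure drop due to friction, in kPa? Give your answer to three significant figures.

V = 4Q/(πD²) = 4·0.0360/(π·0.212²) = 1.020 m/s
h_f = f(L/D)V²/(2g) = 0.02210·(2410/0.212)·1.020²/(2·9.81) = 13.32 m
Δp = ρg·h_f = 792.0·9.81·13.32 = 103.5 kPa

Δp ≈ 103 kPa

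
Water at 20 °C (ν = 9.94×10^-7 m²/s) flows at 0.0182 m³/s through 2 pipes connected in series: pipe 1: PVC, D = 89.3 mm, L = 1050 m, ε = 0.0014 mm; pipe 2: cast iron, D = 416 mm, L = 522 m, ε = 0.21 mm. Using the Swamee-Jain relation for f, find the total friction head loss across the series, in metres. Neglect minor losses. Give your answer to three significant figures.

H ≈ 75.6 m

Pipe 1: V = 2.906 m/s, Re = 2.61×10^5, ε/D = 1.57×10^-5, f = 0.01492, h_1 = f(L/D)V²/2g = 75.53 m
Pipe 2: V = 0.1339 m/s, Re = 5.60×10^4, ε/D = 5.05×10^-4, f = 0.02222, h_2 = f(L/D)V²/2g = 0.02548 m
Series → Q common, losses add: H = Σh = 75.55 m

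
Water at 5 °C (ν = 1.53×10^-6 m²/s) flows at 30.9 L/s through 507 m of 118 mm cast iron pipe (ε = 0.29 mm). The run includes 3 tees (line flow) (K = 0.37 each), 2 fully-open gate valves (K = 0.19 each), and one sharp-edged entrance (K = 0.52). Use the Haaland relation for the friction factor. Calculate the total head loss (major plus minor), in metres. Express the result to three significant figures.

V = 4Q/(πD²) = 2.826 m/s; V²/2g = 0.4069 m
Re = 2.18×10^5, ε/D = 0.00246 → f = 0.02544 (Haaland)
Major: h_f = f(L/D)·V²/2g = 0.02544·4297·0.4069 = 44.48 m
Minor: ΣK = 2.01; h_m = ΣK·V²/2g = 0.8179 m
Total H_L = 44.48 + 0.8179 = 45.29 m

H_L ≈ 45.3 m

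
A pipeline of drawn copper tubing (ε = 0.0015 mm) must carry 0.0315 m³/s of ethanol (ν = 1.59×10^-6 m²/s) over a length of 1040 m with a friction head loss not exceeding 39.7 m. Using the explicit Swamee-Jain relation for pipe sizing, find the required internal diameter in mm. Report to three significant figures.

D ≈ 129 mm

Swamee-Jain (Type III): D = 0.66·[ε^1.25·(LQ²/(gh_f))^4.75 + ν·Q^9.4·(L/(gh_f))^5.2]^0.04
LQ²/(gh_f) = 0.002650; L/(gh_f) = 2.670
Term 1 = ε^1.25·(…)^4.75 = 3.02×10^-20; Term 2 = ν·Q^9.4·(…)^5.2 = 2.01×10^-18
D = 0.66·(3.02×10^-20 + 2.01×10^-18)^0.04 = 0.1294 m = 129 mm
Check: V = 2.40 m/s, Re = 1.95×10^5, f = 0.01572, h_f = 36.9 m ≈ 39.7 m ✓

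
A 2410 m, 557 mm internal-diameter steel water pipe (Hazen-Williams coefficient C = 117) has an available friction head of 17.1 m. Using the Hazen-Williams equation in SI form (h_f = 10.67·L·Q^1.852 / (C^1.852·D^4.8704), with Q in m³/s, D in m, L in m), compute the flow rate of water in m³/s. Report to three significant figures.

Rearranging: Q = [h_f·C^1.852·D^4.8704 / (10.67·L)]^(1/1.852)
Q = [17.1·117^1.852·0.557^4.8704 / (10.67·2410)]^0.540 = 0.4834 m³/s

Q ≈ 0.483 m³/s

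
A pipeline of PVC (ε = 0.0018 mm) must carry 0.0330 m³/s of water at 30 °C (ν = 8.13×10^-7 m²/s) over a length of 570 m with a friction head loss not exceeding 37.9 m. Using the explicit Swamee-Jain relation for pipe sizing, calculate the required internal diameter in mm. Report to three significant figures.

D ≈ 114 mm

Swamee-Jain (Type III): D = 0.66·[ε^1.25·(LQ²/(gh_f))^4.75 + ν·Q^9.4·(L/(gh_f))^5.2]^0.04
LQ²/(gh_f) = 0.001670; L/(gh_f) = 1.533
Term 1 = ε^1.25·(…)^4.75 = 4.23×10^-21; Term 2 = ν·Q^9.4·(…)^5.2 = 8.89×10^-20
D = 0.66·(4.23×10^-21 + 8.89×10^-20)^0.04 = 0.1144 m = 114 mm
Check: V = 3.21 m/s, Re = 4.52×10^5, f = 0.01357, h_f = 35.6 m ≈ 37.9 m ✓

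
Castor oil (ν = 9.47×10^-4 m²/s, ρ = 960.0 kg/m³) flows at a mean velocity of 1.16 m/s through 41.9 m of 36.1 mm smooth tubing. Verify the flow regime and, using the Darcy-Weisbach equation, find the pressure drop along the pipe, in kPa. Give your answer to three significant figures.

Δp ≈ 1080 kPa

Re = VD/ν = 1.16·0.03610/9.47×10^-4 = 44.2 → laminar (Re < 2300)
f = 64/Re = 1.447
h_f = f(L/D)V²/(2g) = 1.447·(41.9/0.03610)·1.16²/(2·9.81) = 115.2 m
Δp = ρg·h_f = 960.0·9.81·115.2 = 1085 kPa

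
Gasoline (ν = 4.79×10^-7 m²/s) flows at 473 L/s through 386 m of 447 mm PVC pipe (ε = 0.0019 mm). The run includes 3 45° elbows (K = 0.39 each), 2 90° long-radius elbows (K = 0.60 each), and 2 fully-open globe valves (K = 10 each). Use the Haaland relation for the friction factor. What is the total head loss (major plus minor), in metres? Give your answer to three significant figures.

V = 4Q/(πD²) = 3.014 m/s; V²/2g = 0.4630 m
Re = 2.81×10^6, ε/D = 4.25×10^-6 → f = 0.009958 (Haaland)
Major: h_f = f(L/D)·V²/2g = 0.009958·863.5·0.4630 = 3.982 m
Minor: ΣK = 22.4; h_m = ΣK·V²/2g = 10.36 m
Total H_L = 3.982 + 10.36 = 14.34 m

H_L ≈ 14.3 m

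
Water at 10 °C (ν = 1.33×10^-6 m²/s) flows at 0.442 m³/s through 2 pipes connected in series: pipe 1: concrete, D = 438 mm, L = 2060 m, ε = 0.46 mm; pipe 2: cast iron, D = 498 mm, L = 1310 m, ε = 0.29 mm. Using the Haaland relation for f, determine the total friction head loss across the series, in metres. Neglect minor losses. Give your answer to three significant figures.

H ≈ 53.9 m

Pipe 1: V = 2.933 m/s, Re = 9.66×10^5, ε/D = 0.00105, f = 0.02018, h_1 = f(L/D)V²/2g = 41.62 m
Pipe 2: V = 2.269 m/s, Re = 8.50×10^5, ε/D = 5.82×10^-4, f = 0.01778, h_2 = f(L/D)V²/2g = 12.28 m
Series → Q common, losses add: H = Σh = 53.90 m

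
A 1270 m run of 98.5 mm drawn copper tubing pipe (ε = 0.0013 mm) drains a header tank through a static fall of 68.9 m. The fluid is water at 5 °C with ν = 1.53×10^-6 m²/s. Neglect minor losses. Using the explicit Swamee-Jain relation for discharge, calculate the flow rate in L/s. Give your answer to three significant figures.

Q ≈ 19.3 L/s

Swamee-Jain (Type II): Q = -0.965·√(gD⁵h_f/L)·ln[ε/(3.7D) + √(3.17ν²L/(gD³h_f))]
√(gD⁵h_f/L) = √(9.81·0.0985⁵·68.9/1270) = 0.002221
ε/(3.7D) = 3.57×10^-6; √(3.17ν²L/(gD³h_f)) = 1.21×10^-4
Q = -0.965·0.002221·ln(1.244×10^-4) = 0.01928 m³/s
Check: V = 2.53 m/s, Re = 1.63×10^5, f = 0.01628, h_f = 68.5 m ≈ 68.9 m ✓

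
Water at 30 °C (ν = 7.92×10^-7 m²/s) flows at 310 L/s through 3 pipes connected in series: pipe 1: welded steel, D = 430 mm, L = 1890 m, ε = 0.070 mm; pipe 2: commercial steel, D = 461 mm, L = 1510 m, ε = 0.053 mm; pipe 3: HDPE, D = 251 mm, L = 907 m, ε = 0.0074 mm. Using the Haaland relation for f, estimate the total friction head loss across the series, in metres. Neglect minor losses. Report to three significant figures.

Pipe 1: V = 2.135 m/s, Re = 1.16×10^6, ε/D = 1.63×10^-4, f = 0.01405, h_1 = f(L/D)V²/2g = 14.34 m
Pipe 2: V = 1.857 m/s, Re = 1.08×10^6, ε/D = 1.15×10^-4, f = 0.01346, h_2 = f(L/D)V²/2g = 7.754 m
Pipe 3: V = 6.265 m/s, Re = 1.99×10^6, ε/D = 2.95×10^-5, f = 0.01121, h_3 = f(L/D)V²/2g = 81.05 m
Series → Q common, losses add: H = Σh = 103.1 m

H ≈ 103 m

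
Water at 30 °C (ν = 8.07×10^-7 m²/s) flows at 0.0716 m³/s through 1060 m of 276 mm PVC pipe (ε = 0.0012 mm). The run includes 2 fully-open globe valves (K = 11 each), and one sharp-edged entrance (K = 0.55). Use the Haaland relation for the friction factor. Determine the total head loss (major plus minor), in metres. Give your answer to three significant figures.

H_L ≈ 5.45 m

V = 4Q/(πD²) = 1.197 m/s; V²/2g = 0.07300 m
Re = 4.09×10^5, ε/D = 4.35×10^-6 → f = 0.01358 (Haaland)
Major: h_f = f(L/D)·V²/2g = 0.01358·3841·0.07300 = 3.809 m
Minor: ΣK = 22.6; h_m = ΣK·V²/2g = 1.646 m
Total H_L = 3.809 + 1.646 = 5.455 m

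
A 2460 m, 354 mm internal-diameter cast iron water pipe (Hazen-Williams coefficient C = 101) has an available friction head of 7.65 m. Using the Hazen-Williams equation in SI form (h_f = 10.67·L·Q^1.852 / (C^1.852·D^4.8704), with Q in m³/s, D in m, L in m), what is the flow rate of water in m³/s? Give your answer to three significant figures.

Rearranging: Q = [h_f·C^1.852·D^4.8704 / (10.67·L)]^(1/1.852)
Q = [7.65·101^1.852·0.354^4.8704 / (10.67·2460)]^0.540 = 0.08115 m³/s

Q ≈ 0.0812 m³/s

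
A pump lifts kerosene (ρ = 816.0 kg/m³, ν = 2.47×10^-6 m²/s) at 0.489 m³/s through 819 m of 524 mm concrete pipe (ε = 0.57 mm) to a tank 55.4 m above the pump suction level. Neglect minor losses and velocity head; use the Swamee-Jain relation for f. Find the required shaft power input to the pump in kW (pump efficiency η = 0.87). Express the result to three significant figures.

V = 4Q/(πD²) = 2.268 m/s; Re = 4.81×10^5; ε/D = 0.00109; f = 0.02075
h_f = f(L/D)V²/2g = 8.500 m
Total head H = z + h_f = 55.4 + 8.500 = 63.90 m
P_hyd = ρgQH = 816.0·9.81·0.489·63.90 = 250.1 kW
P_shaft = P_hyd/η = 250.1/0.87 = 287.5 kW

P_shaft ≈ 288 kW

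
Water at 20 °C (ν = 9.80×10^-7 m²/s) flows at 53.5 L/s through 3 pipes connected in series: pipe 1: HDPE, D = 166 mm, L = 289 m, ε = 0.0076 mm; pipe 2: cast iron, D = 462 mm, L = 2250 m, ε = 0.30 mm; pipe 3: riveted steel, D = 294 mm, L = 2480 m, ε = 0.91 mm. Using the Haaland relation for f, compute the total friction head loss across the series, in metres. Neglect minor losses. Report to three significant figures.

H ≈ 15.3 m

Pipe 1: V = 2.472 m/s, Re = 4.19×10^5, ε/D = 4.58×10^-5, f = 0.01398, h_1 = f(L/D)V²/2g = 7.583 m
Pipe 2: V = 0.3191 m/s, Re = 1.50×10^5, ε/D = 6.49×10^-4, f = 0.01984, h_2 = f(L/D)V²/2g = 0.5015 m
Pipe 3: V = 0.7881 m/s, Re = 2.36×10^5, ε/D = 0.00310, f = 0.02695, h_3 = f(L/D)V²/2g = 7.196 m
Series → Q common, losses add: H = Σh = 15.28 m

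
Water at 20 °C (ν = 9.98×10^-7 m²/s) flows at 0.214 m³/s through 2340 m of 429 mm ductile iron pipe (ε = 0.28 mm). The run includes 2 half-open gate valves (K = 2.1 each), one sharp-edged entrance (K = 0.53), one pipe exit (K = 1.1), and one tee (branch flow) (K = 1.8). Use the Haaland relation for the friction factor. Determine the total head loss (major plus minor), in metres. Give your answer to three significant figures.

H_L ≈ 12.0 m

V = 4Q/(πD²) = 1.481 m/s; V²/2g = 0.1117 m
Re = 6.36×10^5, ε/D = 6.53×10^-4 → f = 0.01834 (Haaland)
Major: h_f = f(L/D)·V²/2g = 0.01834·5455·0.1117 = 11.18 m
Minor: ΣK = 7.63; h_m = ΣK·V²/2g = 0.8524 m
Total H_L = 11.18 + 0.8524 = 12.03 m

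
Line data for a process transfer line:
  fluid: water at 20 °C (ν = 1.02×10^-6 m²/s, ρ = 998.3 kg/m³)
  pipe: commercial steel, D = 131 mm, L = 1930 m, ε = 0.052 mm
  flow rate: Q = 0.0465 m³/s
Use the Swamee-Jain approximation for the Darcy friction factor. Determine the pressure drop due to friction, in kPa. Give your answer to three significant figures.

Δp ≈ 1510 kPa

V = 4Q/(πD²) = 4·0.0465/(π·0.131²) = 3.450 m/s
Re = VD/ν = 3.450·0.131/1.02×10^-6 = 4.43×10^5 → turbulent
ε/D = 0.052/131 = 3.97×10^-4
Swamee-Jain: f = 0.01722
h_f = f(L/D)V²/(2g) = 0.01722·(1930/0.131)·3.450²/(2·9.81) = 153.9 m
Δp = ρg·h_f = 998.3·9.81·153.9 = 1507 kPa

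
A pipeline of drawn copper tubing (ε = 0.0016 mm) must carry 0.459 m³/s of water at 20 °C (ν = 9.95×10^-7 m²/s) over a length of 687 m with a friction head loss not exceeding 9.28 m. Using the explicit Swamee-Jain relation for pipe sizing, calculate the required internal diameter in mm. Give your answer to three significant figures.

D ≈ 432 mm

Swamee-Jain (Type III): D = 0.66·[ε^1.25·(LQ²/(gh_f))^4.75 + ν·Q^9.4·(L/(gh_f))^5.2]^0.04
LQ²/(gh_f) = 1.590; L/(gh_f) = 7.546
Term 1 = ε^1.25·(…)^4.75 = 5.15×10^-7; Term 2 = ν·Q^9.4·(…)^5.2 = 2.42×10^-5
D = 0.66·(5.15×10^-7 + 2.42×10^-5)^0.04 = 0.4318 m = 432 mm
Check: V = 3.14 m/s, Re = 1.36×10^6, f = 0.01114, h_f = 8.88 m ≈ 9.28 m ✓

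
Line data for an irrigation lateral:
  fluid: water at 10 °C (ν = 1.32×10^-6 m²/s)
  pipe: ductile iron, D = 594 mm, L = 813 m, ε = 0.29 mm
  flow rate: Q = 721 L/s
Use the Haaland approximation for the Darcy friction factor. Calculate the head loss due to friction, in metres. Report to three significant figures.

h_f ≈ 8.04 m

V = 4Q/(πD²) = 4·0.721/(π·0.594²) = 2.602 m/s
Re = VD/ν = 2.602·0.594/1.32×10^-6 = 1.17×10^6 → turbulent
ε/D = 0.29/594 = 4.88×10^-4
Haaland: f = 0.01703
h_f = f(L/D)V²/(2g) = 0.01703·(813/0.594)·2.602²/(2·9.81) = 8.041 m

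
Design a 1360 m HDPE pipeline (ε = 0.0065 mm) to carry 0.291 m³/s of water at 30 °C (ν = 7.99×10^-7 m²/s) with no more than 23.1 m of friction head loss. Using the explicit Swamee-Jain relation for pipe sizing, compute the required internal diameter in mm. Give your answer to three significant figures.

Swamee-Jain (Type III): D = 0.66·[ε^1.25·(LQ²/(gh_f))^4.75 + ν·Q^9.4·(L/(gh_f))^5.2]^0.04
LQ²/(gh_f) = 0.5082; L/(gh_f) = 6.001
Term 1 = ε^1.25·(…)^4.75 = 1.32×10^-8; Term 2 = ν·Q^9.4·(…)^5.2 = 8.13×10^-8
D = 0.66·(1.32×10^-8 + 8.13×10^-8)^0.04 = 0.3456 m = 346 mm
Check: V = 3.10 m/s, Re = 1.34×10^6, f = 0.01158, h_f = 22.4 m ≈ 23.1 m ✓

D ≈ 346 mm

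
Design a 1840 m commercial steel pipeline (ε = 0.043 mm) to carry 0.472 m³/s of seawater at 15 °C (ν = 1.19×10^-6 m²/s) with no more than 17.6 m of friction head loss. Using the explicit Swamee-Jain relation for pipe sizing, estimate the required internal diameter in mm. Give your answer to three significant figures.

D ≈ 484 mm

Swamee-Jain (Type III): D = 0.66·[ε^1.25·(LQ²/(gh_f))^4.75 + ν·Q^9.4·(L/(gh_f))^5.2]^0.04
LQ²/(gh_f) = 2.374; L/(gh_f) = 10.66
Term 1 = ε^1.25·(…)^4.75 = 2.12×10^-4; Term 2 = ν·Q^9.4·(…)^5.2 = 2.26×10^-4
D = 0.66·(2.12×10^-4 + 2.26×10^-4)^0.04 = 0.4844 m = 484 mm
Check: V = 2.56 m/s, Re = 1.04×10^6, f = 0.01329, h_f = 16.9 m ≈ 17.6 m ✓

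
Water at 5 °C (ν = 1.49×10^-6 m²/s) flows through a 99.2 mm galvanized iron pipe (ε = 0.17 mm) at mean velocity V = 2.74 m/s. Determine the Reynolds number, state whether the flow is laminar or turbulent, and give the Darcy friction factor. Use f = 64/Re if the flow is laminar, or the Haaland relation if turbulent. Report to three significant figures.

Re ≈ 1.82×10^5; turbulent; f ≈ 0.0235

Re = VD/ν = 2.740·0.0992/1.49×10^-6 = 1.82×10^5
Re > 4000 → turbulent; ε/D = 0.00171
Haaland: f = 0.02348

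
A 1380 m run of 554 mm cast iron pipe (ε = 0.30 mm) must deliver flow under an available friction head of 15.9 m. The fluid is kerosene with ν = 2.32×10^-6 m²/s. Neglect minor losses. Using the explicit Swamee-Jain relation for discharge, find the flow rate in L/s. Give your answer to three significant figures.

Q ≈ 641 L/s

Swamee-Jain (Type II): Q = -0.965·√(gD⁵h_f/L)·ln[ε/(3.7D) + √(3.17ν²L/(gD³h_f))]
√(gD⁵h_f/L) = √(9.81·0.554⁵·15.9/1380) = 0.07680
ε/(3.7D) = 1.46×10^-4; √(3.17ν²L/(gD³h_f)) = 2.98×10^-5
Q = -0.965·0.07680·ln(1.762×10^-4) = 0.6406 m³/s
Check: V = 2.66 m/s, Re = 6.35×10^5, f = 0.01785, h_f = 16.0 m ≈ 15.9 m ✓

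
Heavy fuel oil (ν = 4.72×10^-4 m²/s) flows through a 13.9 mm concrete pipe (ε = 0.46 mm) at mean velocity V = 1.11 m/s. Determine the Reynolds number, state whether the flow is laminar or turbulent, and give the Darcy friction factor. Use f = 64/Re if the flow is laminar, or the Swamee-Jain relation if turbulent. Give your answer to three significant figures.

Re = VD/ν = 1.110·0.0139/4.72×10^-4 = 32.7
Re < 2300 → laminar → f = 64/Re = 1.958

Re ≈ 32.7; laminar; f = 64/Re ≈ 1.96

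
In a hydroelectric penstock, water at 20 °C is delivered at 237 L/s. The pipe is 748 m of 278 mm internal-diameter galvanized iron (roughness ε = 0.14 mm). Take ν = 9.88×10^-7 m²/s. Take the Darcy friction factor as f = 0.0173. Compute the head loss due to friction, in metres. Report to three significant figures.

h_f ≈ 36.2 m

V = 4Q/(πD²) = 4·0.237/(π·0.278²) = 3.905 m/s
h_f = f(L/D)V²/(2g) = 0.01730·(748/0.278)·3.905²/(2·9.81) = 36.17 m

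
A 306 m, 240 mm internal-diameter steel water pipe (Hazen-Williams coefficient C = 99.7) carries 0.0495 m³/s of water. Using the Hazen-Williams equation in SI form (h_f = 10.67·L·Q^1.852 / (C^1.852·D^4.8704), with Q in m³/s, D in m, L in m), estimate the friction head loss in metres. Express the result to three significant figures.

h_f = 10.67·306·0.0495^1.852 / (99.7^1.852·0.240^4.8704) = 2.590 m

h_f ≈ 2.59 m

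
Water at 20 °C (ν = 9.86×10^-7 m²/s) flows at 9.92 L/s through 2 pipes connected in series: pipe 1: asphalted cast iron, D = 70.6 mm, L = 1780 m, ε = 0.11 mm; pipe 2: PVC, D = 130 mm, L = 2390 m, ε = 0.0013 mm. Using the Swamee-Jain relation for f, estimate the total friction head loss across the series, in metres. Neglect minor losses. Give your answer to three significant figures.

Pipe 1: V = 2.534 m/s, Re = 1.81×10^5, ε/D = 0.00156, f = 0.02327, h_1 = f(L/D)V²/2g = 192.0 m
Pipe 2: V = 0.7474 m/s, Re = 9.85×10^4, ε/D = 1.00×10^-5, f = 0.01798, h_2 = f(L/D)V²/2g = 9.410 m
Series → Q common, losses add: H = Σh = 201.4 m

H ≈ 201 m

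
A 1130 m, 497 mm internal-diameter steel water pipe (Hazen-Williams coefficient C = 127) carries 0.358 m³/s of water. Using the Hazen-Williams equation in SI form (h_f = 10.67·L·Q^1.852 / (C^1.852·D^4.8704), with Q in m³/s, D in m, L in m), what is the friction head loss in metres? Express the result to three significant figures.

h_f ≈ 6.88 m

h_f = 10.67·1130·0.358^1.852 / (127^1.852·0.497^4.8704) = 6.881 m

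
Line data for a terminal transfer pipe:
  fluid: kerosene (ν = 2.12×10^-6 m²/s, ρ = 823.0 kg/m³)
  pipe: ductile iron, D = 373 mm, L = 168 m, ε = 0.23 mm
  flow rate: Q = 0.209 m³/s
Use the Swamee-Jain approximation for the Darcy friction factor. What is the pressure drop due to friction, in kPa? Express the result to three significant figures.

Δp ≈ 12.8 kPa

V = 4Q/(πD²) = 4·0.209/(π·0.373²) = 1.913 m/s
Re = VD/ν = 1.913·0.373/2.12×10^-6 = 3.37×10^5 → turbulent
ε/D = 0.23/373 = 6.17×10^-4
Swamee-Jain: f = 0.01884
h_f = f(L/D)V²/(2g) = 0.01884·(168/0.373)·1.913²/(2·9.81) = 1.582 m
Δp = ρg·h_f = 823.0·9.81·1.582 = 12.77 kPa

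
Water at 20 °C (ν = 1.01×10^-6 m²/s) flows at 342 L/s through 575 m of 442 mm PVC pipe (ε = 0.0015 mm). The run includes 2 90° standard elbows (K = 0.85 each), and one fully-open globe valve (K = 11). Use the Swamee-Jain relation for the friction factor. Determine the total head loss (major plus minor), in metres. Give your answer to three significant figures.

H_L ≈ 7.08 m

V = 4Q/(πD²) = 2.229 m/s; V²/2g = 0.2532 m
Re = 9.75×10^5, ε/D = 3.39×10^-6 → f = 0.01174 (Swamee-Jain)
Major: h_f = f(L/D)·V²/2g = 0.01174·1301·0.2532 = 3.867 m
Minor: ΣK = 12.7; h_m = ΣK·V²/2g = 3.216 m
Total H_L = 3.867 + 3.216 = 7.083 m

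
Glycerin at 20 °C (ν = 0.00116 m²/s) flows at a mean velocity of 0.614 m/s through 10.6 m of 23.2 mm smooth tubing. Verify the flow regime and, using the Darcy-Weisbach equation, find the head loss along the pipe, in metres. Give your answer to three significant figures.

Re = VD/ν = 0.614·0.02320/0.00116 = 12.3 → laminar (Re < 2300)
f = 64/Re = 5.212
h_f = f(L/D)V²/(2g) = 5.212·(10.6/0.02320)·0.614²/(2·9.81) = 45.75 m

h_f ≈ 45.8 m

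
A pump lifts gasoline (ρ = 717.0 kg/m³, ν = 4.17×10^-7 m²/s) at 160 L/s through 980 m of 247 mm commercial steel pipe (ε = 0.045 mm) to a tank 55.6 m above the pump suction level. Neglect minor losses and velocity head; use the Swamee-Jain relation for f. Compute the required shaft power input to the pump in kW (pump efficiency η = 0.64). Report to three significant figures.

V = 4Q/(πD²) = 3.339 m/s; Re = 1.98×10^6; ε/D = 1.82×10^-4; f = 0.01410
h_f = f(L/D)V²/2g = 31.80 m
Total head H = z + h_f = 55.6 + 31.80 = 87.40 m
P_hyd = ρgQH = 717.0·9.81·0.160·87.40 = 98.36 kW
P_shaft = P_hyd/η = 98.36/0.64 = 153.7 kW

P_shaft ≈ 154 kW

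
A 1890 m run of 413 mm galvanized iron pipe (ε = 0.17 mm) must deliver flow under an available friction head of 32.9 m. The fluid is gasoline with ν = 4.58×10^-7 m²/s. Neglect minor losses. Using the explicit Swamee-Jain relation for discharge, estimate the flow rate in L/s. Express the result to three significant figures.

Swamee-Jain (Type II): Q = -0.965·√(gD⁵h_f/L)·ln[ε/(3.7D) + √(3.17ν²L/(gD³h_f))]
√(gD⁵h_f/L) = √(9.81·0.413⁵·32.9/1890) = 0.04530
ε/(3.7D) = 1.11×10^-4; √(3.17ν²L/(gD³h_f)) = 7.43×10^-6
Q = -0.965·0.04530·ln(1.187×10^-4) = 0.3951 m³/s
Check: V = 2.95 m/s, Re = 2.66×10^6, f = 0.01628, h_f = 33.0 m ≈ 32.9 m ✓

Q ≈ 395 L/s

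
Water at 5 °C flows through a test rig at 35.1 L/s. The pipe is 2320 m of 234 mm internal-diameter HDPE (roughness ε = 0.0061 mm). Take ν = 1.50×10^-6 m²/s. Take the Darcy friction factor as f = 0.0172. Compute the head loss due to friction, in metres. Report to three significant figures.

h_f ≈ 5.79 m

V = 4Q/(πD²) = 4·0.0351/(π·0.234²) = 0.8162 m/s
h_f = f(L/D)V²/(2g) = 0.01720·(2320/0.234)·0.8162²/(2·9.81) = 5.790 m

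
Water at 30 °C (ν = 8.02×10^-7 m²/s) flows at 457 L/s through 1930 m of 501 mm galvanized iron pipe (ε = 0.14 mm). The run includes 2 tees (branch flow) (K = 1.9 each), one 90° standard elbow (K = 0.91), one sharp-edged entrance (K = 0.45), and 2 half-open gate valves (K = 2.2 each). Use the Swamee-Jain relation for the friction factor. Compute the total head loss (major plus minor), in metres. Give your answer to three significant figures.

V = 4Q/(πD²) = 2.318 m/s; V²/2g = 0.2739 m
Re = 1.45×10^6, ε/D = 2.79×10^-4 → f = 0.01534 (Swamee-Jain)
Major: h_f = f(L/D)·V²/2g = 0.01534·3852·0.2739 = 16.19 m
Minor: ΣK = 9.56; h_m = ΣK·V²/2g = 2.619 m
Total H_L = 16.19 + 2.619 = 18.81 m

H_L ≈ 18.8 m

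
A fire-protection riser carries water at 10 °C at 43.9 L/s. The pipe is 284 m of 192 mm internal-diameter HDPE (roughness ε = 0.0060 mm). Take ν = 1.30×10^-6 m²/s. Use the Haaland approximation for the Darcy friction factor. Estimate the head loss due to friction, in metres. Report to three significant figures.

V = 4Q/(πD²) = 4·0.0439/(π·0.192²) = 1.516 m/s
Re = VD/ν = 1.516·0.192/1.30×10^-6 = 2.24×10^5 → turbulent
ε/D = 0.0060/192 = 3.13×10^-5
Haaland: f = 0.01538
h_f = f(L/D)V²/(2g) = 0.01538·(284/0.192)·1.516²/(2·9.81) = 2.666 m

h_f ≈ 2.67 m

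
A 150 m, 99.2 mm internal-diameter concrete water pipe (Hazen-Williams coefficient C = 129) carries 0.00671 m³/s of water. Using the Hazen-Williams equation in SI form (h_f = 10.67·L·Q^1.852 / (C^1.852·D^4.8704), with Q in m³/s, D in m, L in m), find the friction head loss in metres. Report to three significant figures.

h_f ≈ 1.44 m

h_f = 10.67·150·0.00671^1.852 / (129^1.852·0.0992^4.8704) = 1.439 m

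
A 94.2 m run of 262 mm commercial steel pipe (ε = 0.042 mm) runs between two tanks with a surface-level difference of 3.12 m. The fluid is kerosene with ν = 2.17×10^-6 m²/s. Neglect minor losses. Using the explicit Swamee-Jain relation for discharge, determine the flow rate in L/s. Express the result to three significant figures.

Swamee-Jain (Type II): Q = -0.965·√(gD⁵h_f/L)·ln[ε/(3.7D) + √(3.17ν²L/(gD³h_f))]
√(gD⁵h_f/L) = √(9.81·0.262⁵·3.12/94.2) = 0.02003
ε/(3.7D) = 4.33×10^-5; √(3.17ν²L/(gD³h_f)) = 5.05×10^-5
Q = -0.965·0.02003·ln(9.387×10^-5) = 0.1792 m³/s
Check: V = 3.32 m/s, Re = 4.01×10^5, f = 0.01546, h_f = 3.13 m ≈ 3.12 m ✓

Q ≈ 179 L/s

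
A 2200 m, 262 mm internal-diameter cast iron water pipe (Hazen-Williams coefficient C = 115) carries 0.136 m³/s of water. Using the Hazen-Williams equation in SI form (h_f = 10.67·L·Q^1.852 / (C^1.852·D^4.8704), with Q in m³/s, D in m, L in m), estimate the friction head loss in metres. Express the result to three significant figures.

h_f = 10.67·2200·0.136^1.852 / (115^1.852·0.262^4.8704) = 60.62 m

h_f ≈ 60.6 m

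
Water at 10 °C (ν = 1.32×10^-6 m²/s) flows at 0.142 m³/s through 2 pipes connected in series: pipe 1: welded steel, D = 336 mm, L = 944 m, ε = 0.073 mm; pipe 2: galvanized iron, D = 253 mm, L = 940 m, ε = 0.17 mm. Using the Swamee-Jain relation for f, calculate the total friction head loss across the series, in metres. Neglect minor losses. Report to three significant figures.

Pipe 1: V = 1.601 m/s, Re = 4.08×10^5, ε/D = 2.17×10^-4, f = 0.01595, h_1 = f(L/D)V²/2g = 5.859 m
Pipe 2: V = 2.825 m/s, Re = 5.41×10^5, ε/D = 6.72×10^-4, f = 0.01871, h_2 = f(L/D)V²/2g = 28.27 m
Series → Q common, losses add: H = Σh = 34.13 m

H ≈ 34.1 m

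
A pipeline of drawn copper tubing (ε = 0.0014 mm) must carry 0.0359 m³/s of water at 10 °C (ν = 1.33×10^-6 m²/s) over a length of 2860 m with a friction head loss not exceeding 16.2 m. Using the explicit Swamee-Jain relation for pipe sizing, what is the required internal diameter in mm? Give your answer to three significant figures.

Swamee-Jain (Type III): D = 0.66·[ε^1.25·(LQ²/(gh_f))^4.75 + ν·Q^9.4·(L/(gh_f))^5.2]^0.04
LQ²/(gh_f) = 0.02319; L/(gh_f) = 18.00
Term 1 = ε^1.25·(…)^4.75 = 8.28×10^-16; Term 2 = ν·Q^9.4·(…)^5.2 = 1.17×10^-13
D = 0.66·(8.28×10^-16 + 1.17×10^-13)^0.04 = 0.2006 m = 201 mm
Check: V = 1.14 m/s, Re = 1.71×10^5, f = 0.01607, h_f = 15.1 m ≈ 16.2 m ✓

D ≈ 201 mm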